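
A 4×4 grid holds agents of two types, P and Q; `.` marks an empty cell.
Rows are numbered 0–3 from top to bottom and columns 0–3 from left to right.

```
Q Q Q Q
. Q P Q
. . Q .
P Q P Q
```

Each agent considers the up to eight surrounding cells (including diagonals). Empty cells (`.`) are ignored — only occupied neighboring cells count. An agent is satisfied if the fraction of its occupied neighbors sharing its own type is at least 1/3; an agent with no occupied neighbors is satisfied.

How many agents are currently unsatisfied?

3

Row 0: (0,0)Q 2/2 satisfied · (0,1)Q 3/4 satisfied · (0,2)Q 4/5 satisfied · (0,3)Q 2/3 satisfied
Row 1: (1,1)Q 4/5 satisfied · (1,2)P 0/6 not · (1,3)Q 3/4 satisfied
Row 2: (2,2)Q 4/6 satisfied
Row 3: (3,0)P 0/1 not · (3,1)Q 1/3 satisfied · (3,2)P 0/3 not · (3,3)Q 1/2 satisfied
Unsatisfied: (1,2), (3,0), (3,2) — 3 in total.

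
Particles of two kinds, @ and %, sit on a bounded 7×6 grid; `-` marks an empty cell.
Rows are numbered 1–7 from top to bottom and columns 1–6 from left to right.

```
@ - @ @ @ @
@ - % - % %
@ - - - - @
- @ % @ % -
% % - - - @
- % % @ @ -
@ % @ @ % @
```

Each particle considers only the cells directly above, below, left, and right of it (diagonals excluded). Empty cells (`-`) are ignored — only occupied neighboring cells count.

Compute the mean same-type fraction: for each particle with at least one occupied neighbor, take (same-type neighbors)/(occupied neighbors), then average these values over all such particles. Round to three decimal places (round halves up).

(1,1)@ 1/1
(1,3)@ 1/2
(1,4)@ 2/2
(1,5)@ 2/3
(1,6)@ 1/2
(2,1)@ 2/2
(2,3)% 0/1
(2,5)% 1/2
(2,6)% 1/3
(3,1)@ 1/1
(3,6)@ 0/1
(4,2)@ 0/2
(4,3)% 0/2
(4,4)@ 0/2
(4,5)% 0/1
(5,1)% 1/1
(5,2)% 2/3
(5,6)@ — no occupied neighbors
(6,2)% 3/3
(6,3)% 1/3
(6,4)@ 2/3
(6,5)@ 1/2
(7,1)@ 0/1
(7,2)% 1/3
(7,3)@ 1/3
(7,4)@ 2/3
(7,5)% 0/3
(7,6)@ 0/1
Sum over 27 particles: 1/1 + 1/2 + 2/2 + 2/3 + 1/2 + 2/2 + 0/1 + 1/2 + 1/3 + 1/1 + 0/1 + 0/2 + 0/2 + 0/2 + 0/1 + 1/1 + 2/3 + 3/3 + 1/3 + 2/3 + 1/2 + 0/1 + 1/3 + 1/3 + 2/3 + 0/3 + 0/1 = 12; mean = 12 ÷ 27 = 4/9 = 0.444444… → 0.444.

0.444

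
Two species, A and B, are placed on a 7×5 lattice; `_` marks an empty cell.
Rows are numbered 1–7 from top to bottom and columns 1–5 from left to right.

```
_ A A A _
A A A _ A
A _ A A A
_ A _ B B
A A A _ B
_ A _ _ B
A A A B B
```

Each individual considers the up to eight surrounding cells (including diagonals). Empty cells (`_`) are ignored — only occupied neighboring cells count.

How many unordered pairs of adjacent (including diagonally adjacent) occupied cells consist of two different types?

7

Scan each occupied cell's neighbors to the right and below (and the two forward diagonals) so each pair is counted once.
Row 1: A(1,2)–A(1,3)= A(1,2)–A(2,2)= A(1,2)–A(2,3)= A(1,2)–A(2,1)= A(1,3)–A(1,4)= A(1,3)–A(2,3)= A(1,3)–A(2,2)= A(1,4)–A(2,5)= A(1,4)–A(2,3)=  → 0/9 unlike.
Row 2: A(2,1)–A(2,2)= A(2,1)–A(3,1)= A(2,2)–A(2,3)= A(2,2)–A(3,3)= A(2,2)–A(3,1)= A(2,3)–A(3,3)= A(2,3)–A(3,4)= A(2,5)–A(3,5)= A(2,5)–A(3,4)=  → 0/9 unlike.
Row 3: A(3,1)–A(4,2)= A(3,3)–A(3,4)= A(3,3)–B(4,4)≠ A(3,3)–A(4,2)= A(3,4)–A(3,5)= A(3,4)–B(4,4)≠ A(3,4)–B(4,5)≠ A(3,5)–B(4,5)≠ A(3,5)–B(4,4)≠  → 5/9 unlike.
Row 4: A(4,2)–A(5,2)= A(4,2)–A(5,3)= A(4,2)–A(5,1)= B(4,4)–B(4,5)= B(4,4)–B(5,5)= B(4,4)–A(5,3)≠ B(4,5)–B(5,5)=  → 1/7 unlike.
Row 5: A(5,1)–A(5,2)= A(5,1)–A(6,2)= A(5,2)–A(5,3)= A(5,2)–A(6,2)= A(5,3)–A(6,2)= B(5,5)–B(6,5)=  → 0/6 unlike.
Row 6: A(6,2)–A(7,2)= A(6,2)–A(7,3)= A(6,2)–A(7,1)= B(6,5)–B(7,5)= B(6,5)–B(7,4)=  → 0/5 unlike.
Row 7: A(7,1)–A(7,2)= A(7,2)–A(7,3)= A(7,3)–B(7,4)≠ B(7,4)–B(7,5)=  → 1/4 unlike.
Total adjacent occupied pairs: 49; unlike-type pairs: 7.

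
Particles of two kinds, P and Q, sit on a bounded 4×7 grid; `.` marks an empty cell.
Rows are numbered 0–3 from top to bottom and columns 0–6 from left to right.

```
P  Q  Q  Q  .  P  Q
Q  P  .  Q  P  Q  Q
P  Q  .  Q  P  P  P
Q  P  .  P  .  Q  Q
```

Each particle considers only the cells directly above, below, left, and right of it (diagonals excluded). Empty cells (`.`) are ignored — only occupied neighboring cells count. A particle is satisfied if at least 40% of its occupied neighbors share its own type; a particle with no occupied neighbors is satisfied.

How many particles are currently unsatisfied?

14

Row 0: (0,0)P 0/2 ✗ · (0,1)Q 1/3 ✗ · (0,2)Q 2/2 ✓ · (0,3)Q 2/2 ✓ · (0,5)P 0/2 ✗ · (0,6)Q 1/2 ✓
Row 1: (1,0)Q 0/3 ✗ · (1,1)P 0/3 ✗ · (1,3)Q 2/3 ✓ · (1,4)P 1/3 ✗ · (1,5)Q 1/4 ✗ · (1,6)Q 2/3 ✓
Row 2: (2,0)P 0/3 ✗ · (2,1)Q 0/3 ✗ · (2,3)Q 1/3 ✗ · (2,4)P 2/3 ✓ · (2,5)P 2/4 ✓ · (2,6)P 1/3 ✗
Row 3: (3,0)Q 0/2 ✗ · (3,1)P 0/2 ✗ · (3,3)P 0/1 ✗ · (3,5)Q 1/2 ✓ · (3,6)Q 1/2 ✓
Unsatisfied: (0,0), (0,1), (0,5), (1,0), (1,1), (1,4), (1,5), (2,0), (2,1), (2,3), (2,6), (3,0), (3,1), (3,3) — 14 in total.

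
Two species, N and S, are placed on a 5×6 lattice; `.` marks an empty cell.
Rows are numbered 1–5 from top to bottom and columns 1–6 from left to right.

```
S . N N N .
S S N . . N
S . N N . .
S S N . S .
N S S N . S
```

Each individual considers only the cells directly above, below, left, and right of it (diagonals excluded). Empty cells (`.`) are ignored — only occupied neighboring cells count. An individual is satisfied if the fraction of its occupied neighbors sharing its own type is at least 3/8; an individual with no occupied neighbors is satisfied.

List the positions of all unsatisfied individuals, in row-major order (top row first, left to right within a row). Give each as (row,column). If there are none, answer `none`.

(1,1)S 1/1 ✓
(1,3)N 2/2 ✓
(1,4)N 2/2 ✓
(1,5)N 1/1 ✓
(2,1)S 3/3 ✓
(2,2)S 1/2 ✓
(2,3)N 2/3 ✓
(2,6)N 0/0 ✓
(3,1)S 2/2 ✓
(3,3)N 3/3 ✓
(3,4)N 1/1 ✓
(4,1)S 2/3 ✓
(4,2)S 2/3 ✓
(4,3)N 1/3 ✗
(4,5)S 0/0 ✓
(5,1)N 0/2 ✗
(5,2)S 2/3 ✓
(5,3)S 1/3 ✗
(5,4)N 0/1 ✗
(5,6)S 0/0 ✓

(4,3), (5,1), (5,3), (5,4)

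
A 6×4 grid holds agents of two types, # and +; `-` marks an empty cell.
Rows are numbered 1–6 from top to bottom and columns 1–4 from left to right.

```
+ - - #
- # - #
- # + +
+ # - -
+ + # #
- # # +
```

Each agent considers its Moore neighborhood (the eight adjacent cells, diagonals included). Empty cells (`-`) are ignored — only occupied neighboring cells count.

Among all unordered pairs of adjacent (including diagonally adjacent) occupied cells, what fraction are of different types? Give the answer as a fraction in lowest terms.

Scan each occupied cell's neighbors to the right and below (and the two forward diagonals) so each pair is counted once.
From row 1: 1 unlike of 2 pairs (running 1/2).
From row 2: 3 unlike of 4 pairs (running 4/6).
From row 3: 3 unlike of 5 pairs (running 7/11).
From row 4: 3 unlike of 6 pairs (running 10/17).
From row 5: 6 unlike of 11 pairs (running 16/28).
From row 6: 1 unlike of 2 pairs (running 17/30).
Total adjacent occupied pairs: 30; unlike-type pairs: 17.
17/30 is already in lowest terms.

17/30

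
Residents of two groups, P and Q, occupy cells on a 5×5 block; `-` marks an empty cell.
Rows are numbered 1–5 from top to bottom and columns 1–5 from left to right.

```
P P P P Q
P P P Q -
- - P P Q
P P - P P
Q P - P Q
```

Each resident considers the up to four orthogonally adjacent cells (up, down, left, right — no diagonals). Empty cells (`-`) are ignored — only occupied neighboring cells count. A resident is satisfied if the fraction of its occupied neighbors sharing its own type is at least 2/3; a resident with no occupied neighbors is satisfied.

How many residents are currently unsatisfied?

Row 1: (1,1)P 2/2 ok · (1,2)P 3/3 ok · (1,3)P 3/3 ok · (1,4)P 1/3 unhappy · (1,5)Q 0/1 unhappy
Row 2: (2,1)P 2/2 ok · (2,2)P 3/3 ok · (2,3)P 3/4 ok · (2,4)Q 0/3 unhappy
Row 3: (3,3)P 2/2 ok · (3,4)P 2/4 unhappy · (3,5)Q 0/2 unhappy
Row 4: (4,1)P 1/2 unhappy · (4,2)P 2/2 ok · (4,4)P 3/3 ok · (4,5)P 1/3 unhappy
Row 5: (5,1)Q 0/2 unhappy · (5,2)P 1/2 unhappy · (5,4)P 1/2 unhappy · (5,5)Q 0/2 unhappy
Unsatisfied: (1,4), (1,5), (2,4), (3,4), (3,5), (4,1), (4,5), (5,1), (5,2), (5,4), (5,5) — 11 in total.

11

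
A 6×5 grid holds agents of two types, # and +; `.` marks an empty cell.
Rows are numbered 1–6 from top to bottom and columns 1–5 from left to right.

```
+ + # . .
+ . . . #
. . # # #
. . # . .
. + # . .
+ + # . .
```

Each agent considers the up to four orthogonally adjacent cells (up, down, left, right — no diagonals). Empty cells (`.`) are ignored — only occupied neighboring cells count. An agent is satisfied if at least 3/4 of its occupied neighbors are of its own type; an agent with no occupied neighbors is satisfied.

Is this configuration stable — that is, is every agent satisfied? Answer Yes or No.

(1,1)+ 2/2 ok
(1,2)+ 1/2 unhappy
(1,3)# 0/1 unhappy
(2,1)+ 1/1 ok
(2,5)# 1/1 ok
(3,3)# 2/2 ok
(3,4)# 2/2 ok
(3,5)# 2/2 ok
(4,3)# 2/2 ok
(5,2)+ 1/2 unhappy
(5,3)# 2/3 unhappy
(6,1)+ 1/1 ok
(6,2)+ 2/3 unhappy
(6,3)# 1/2 unhappy
For instance (1,2) has only 1/2 same-type neighbors, below 3/4.

No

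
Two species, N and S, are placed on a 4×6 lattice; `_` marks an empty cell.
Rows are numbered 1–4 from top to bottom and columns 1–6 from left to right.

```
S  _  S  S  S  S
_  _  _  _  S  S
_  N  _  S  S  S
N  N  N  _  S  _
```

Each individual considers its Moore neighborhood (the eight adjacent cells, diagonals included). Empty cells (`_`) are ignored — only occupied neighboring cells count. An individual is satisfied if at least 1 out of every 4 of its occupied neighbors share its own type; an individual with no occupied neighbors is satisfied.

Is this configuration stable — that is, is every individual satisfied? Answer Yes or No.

(1,1)S 0/0 satisfied
(1,3)S 1/1 satisfied
(1,4)S 3/3 satisfied
(1,5)S 4/4 satisfied
(1,6)S 3/3 satisfied
(2,5)S 7/7 satisfied
(2,6)S 5/5 satisfied
(3,2)N 3/3 satisfied
(3,4)S 3/4 satisfied
(3,5)S 5/5 satisfied
(3,6)S 4/4 satisfied
(4,1)N 2/2 satisfied
(4,2)N 3/3 satisfied
(4,3)N 2/3 satisfied
(4,5)S 3/3 satisfied
All meet the threshold, so the configuration is stable.

Yes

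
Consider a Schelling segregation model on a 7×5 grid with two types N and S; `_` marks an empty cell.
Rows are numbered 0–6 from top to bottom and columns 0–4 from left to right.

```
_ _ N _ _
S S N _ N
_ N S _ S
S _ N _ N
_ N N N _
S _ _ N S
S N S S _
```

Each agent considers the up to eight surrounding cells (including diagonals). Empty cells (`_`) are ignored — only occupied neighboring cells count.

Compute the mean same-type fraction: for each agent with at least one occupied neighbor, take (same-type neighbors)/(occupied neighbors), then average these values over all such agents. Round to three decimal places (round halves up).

0.412

Row 0: (0,2)N 1/2
Row 1: (1,0)S 1/2 · (1,1)S 2/5 · (1,2)N 2/4 · (1,4)N 0/1
Row 2: (2,1)N 2/6 · (2,2)S 1/4 · (2,4)S 0/2
Row 3: (3,0)S 0/2 · (3,2)N 4/5 · (3,4)N 1/2
Row 4: (4,1)N 2/4 · (4,2)N 4/4 · (4,3)N 4/5
Row 5: (5,0)S 1/3 · (5,3)N 2/5 · (5,4)S 1/3
Row 6: (6,0)S 1/2 · (6,1)N 0/3 · (6,2)S 1/3 · (6,3)S 2/3
Sum over 21 agents: 1/2 + 1/2 + 2/5 + 2/4 + 0/1 + 2/6 + 1/4 + 0/2 + 0/2 + 4/5 + 1/2 + 2/4 + 4/4 + 4/5 + 1/3 + 2/5 + 1/3 + 1/2 + 0/3 + 1/3 + 2/3 = 173/20; mean = 173/20 ÷ 21 = 173/420 = 0.411904… → 0.412.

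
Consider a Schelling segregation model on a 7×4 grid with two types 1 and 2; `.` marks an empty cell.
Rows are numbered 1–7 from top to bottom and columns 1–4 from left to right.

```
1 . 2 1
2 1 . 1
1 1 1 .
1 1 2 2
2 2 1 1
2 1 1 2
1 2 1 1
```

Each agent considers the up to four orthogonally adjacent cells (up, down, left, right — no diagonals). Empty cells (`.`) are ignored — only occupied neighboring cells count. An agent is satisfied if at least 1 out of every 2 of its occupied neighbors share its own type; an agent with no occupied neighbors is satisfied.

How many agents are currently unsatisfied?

(1,1)1 0/1 not
(1,3)2 0/1 not
(1,4)1 1/2 satisfied
(2,1)2 0/3 not
(2,2)1 1/2 satisfied
(2,4)1 1/1 satisfied
(3,1)1 2/3 satisfied
(3,2)1 4/4 satisfied
(3,3)1 1/2 satisfied
(4,1)1 2/3 satisfied
(4,2)1 2/4 satisfied
(4,3)2 1/4 not
(4,4)2 1/2 satisfied
(5,1)2 2/3 satisfied
(5,2)2 1/4 not
(5,3)1 2/4 satisfied
(5,4)1 1/3 not
(6,1)2 1/3 not
(6,2)1 1/4 not
(6,3)1 3/4 satisfied
(6,4)2 0/3 not
(7,1)1 0/2 not
(7,2)2 0/3 not
(7,3)1 2/3 satisfied
(7,4)1 1/2 satisfied
Unsatisfied: (1,1), (1,3), (2,1), (4,3), (5,2), (5,4), (6,1), (6,2), (6,4), (7,1), (7,2) — 11 in total.

11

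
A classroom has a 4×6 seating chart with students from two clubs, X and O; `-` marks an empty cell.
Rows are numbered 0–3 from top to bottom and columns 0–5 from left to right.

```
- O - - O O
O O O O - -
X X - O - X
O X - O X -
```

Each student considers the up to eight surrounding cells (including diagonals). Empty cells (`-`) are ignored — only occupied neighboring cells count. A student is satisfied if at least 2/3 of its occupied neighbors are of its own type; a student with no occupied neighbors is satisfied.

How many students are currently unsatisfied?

7

Row 0: (0,1)O 3/3 satisfied · (0,4)O 2/2 satisfied · (0,5)O 1/1 satisfied
Row 1: (1,0)O 2/4 not · (1,1)O 3/5 not · (1,2)O 4/5 satisfied · (1,3)O 3/3 satisfied
Row 2: (2,0)X 2/5 not · (2,1)X 2/6 not · (2,3)O 3/4 satisfied · (2,5)X 1/1 satisfied
Row 3: (3,0)O 0/3 not · (3,1)X 2/3 satisfied · (3,3)O 1/2 not · (3,4)X 1/3 not
Unsatisfied: (1,0), (1,1), (2,0), (2,1), (3,0), (3,3), (3,4) — 7 in total.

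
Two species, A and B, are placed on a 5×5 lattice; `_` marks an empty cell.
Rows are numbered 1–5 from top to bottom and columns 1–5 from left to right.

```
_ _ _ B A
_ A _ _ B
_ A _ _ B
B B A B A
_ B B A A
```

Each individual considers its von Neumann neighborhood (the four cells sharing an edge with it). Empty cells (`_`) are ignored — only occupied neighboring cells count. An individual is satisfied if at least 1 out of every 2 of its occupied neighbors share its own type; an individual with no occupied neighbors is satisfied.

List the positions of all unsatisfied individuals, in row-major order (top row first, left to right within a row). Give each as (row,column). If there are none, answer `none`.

Row 1: (1,4)B 0/1 not · (1,5)A 0/2 not
Row 2: (2,2)A 1/1 satisfied · (2,5)B 1/2 satisfied
Row 3: (3,2)A 1/2 satisfied · (3,5)B 1/2 satisfied
Row 4: (4,1)B 1/1 satisfied · (4,2)B 2/4 satisfied · (4,3)A 0/3 not · (4,4)B 0/3 not · (4,5)A 1/3 not
Row 5: (5,2)B 2/2 satisfied · (5,3)B 1/3 not · (5,4)A 1/3 not · (5,5)A 2/2 satisfied

(1,4), (1,5), (4,3), (4,4), (4,5), (5,3), (5,4)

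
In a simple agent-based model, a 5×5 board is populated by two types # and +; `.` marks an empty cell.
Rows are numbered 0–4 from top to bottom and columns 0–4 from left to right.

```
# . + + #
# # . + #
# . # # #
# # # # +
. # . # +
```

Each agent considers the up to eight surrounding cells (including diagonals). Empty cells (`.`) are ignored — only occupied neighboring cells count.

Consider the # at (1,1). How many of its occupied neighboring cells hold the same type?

Occupied neighbors of (1,1): (0,0)=#, (0,2)=+, (1,0)=#, (2,0)=#, (2,2)=#.
Same type (#): 4 of 5.

4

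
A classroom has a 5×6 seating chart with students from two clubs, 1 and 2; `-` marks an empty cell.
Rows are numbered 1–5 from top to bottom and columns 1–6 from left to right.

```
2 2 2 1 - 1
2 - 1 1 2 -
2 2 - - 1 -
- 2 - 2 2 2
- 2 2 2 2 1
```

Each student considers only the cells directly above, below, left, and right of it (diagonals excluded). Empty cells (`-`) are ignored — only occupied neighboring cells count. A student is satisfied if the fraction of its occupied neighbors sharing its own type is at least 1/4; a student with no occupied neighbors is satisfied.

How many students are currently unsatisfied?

Row 1: (1,1)2 2/2 ok · (1,2)2 2/2 ok · (1,3)2 1/3 ok · (1,4)1 1/2 ok · (1,6)1 0/0 ok
Row 2: (2,1)2 2/2 ok · (2,3)1 1/2 ok · (2,4)1 2/3 ok · (2,5)2 0/2 unhappy
Row 3: (3,1)2 2/2 ok · (3,2)2 2/2 ok · (3,5)1 0/2 unhappy
Row 4: (4,2)2 2/2 ok · (4,4)2 2/2 ok · (4,5)2 3/4 ok · (4,6)2 1/2 ok
Row 5: (5,2)2 2/2 ok · (5,3)2 2/2 ok · (5,4)2 3/3 ok · (5,5)2 2/3 ok · (5,6)1 0/2 unhappy
Unsatisfied: (2,5), (3,5), (5,6) — 3 in total.

3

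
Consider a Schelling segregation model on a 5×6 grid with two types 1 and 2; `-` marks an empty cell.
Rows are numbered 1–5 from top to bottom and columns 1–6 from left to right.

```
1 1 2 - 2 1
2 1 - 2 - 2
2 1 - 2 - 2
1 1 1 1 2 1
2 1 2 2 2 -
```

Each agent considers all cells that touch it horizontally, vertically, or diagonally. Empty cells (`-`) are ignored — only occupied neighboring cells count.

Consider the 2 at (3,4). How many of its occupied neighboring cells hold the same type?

2

Occupied neighbors of (3,4): (2,4)=2, (4,3)=1, (4,4)=1, (4,5)=2.
Same type (2): 2 of 4.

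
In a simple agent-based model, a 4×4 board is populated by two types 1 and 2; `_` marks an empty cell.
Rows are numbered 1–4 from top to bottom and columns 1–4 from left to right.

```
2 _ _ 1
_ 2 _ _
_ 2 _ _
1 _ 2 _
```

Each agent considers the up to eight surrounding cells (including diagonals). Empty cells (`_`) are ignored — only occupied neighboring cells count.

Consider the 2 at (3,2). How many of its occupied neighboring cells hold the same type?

Occupied neighbors of (3,2): (2,2)=2, (4,1)=1, (4,3)=2.
Same type (2): 2 of 3.

2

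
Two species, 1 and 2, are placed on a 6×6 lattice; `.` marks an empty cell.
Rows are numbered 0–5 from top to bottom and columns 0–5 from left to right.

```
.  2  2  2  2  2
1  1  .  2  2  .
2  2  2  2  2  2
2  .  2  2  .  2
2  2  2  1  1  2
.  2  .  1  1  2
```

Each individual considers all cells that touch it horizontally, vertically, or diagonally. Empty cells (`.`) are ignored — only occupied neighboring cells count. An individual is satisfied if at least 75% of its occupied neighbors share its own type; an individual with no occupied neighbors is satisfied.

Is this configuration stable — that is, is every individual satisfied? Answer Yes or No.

No

Row 0: (0,1)2 1/3 unhappy · (0,2)2 3/4 ok · (0,3)2 4/4 ok · (0,4)2 4/4 ok · (0,5)2 2/2 ok
Row 1: (1,0)1 1/4 unhappy · (1,1)1 1/6 unhappy · (1,3)2 7/7 ok · (1,4)2 7/7 ok
Row 2: (2,0)2 2/4 unhappy · (2,1)2 4/6 unhappy · (2,2)2 5/6 ok · (2,3)2 6/6 ok · (2,4)2 6/6 ok · (2,5)2 3/3 ok
Row 3: (3,0)2 4/4 ok · (3,2)2 6/7 ok · (3,3)2 5/7 unhappy · (3,5)2 3/4 ok
Row 4: (4,0)2 3/3 ok · (4,1)2 5/5 ok · (4,2)2 4/6 unhappy · (4,3)1 3/6 unhappy · (4,4)1 3/7 unhappy · (4,5)2 2/4 unhappy
Row 5: (5,1)2 3/3 ok · (5,3)1 3/4 ok · (5,4)1 3/5 unhappy · (5,5)2 1/3 unhappy
For instance (0,1) has only 1/3 same-type neighbors, below 3/4.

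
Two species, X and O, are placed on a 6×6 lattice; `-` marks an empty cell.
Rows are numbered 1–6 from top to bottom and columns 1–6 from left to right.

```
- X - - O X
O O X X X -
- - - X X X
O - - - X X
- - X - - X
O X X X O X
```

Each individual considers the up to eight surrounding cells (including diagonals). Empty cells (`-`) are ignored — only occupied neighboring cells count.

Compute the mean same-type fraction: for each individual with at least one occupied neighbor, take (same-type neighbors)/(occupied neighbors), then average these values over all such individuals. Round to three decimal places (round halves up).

0.649

Row 1: (1,2)X 1/3 · (1,5)O 0/3 · (1,6)X 1/2
Row 2: (2,1)O 1/2 · (2,2)O 1/3 · (2,3)X 3/4 · (2,4)X 4/5 · (2,5)X 5/6
Row 3: (3,4)X 5/5 · (3,5)X 6/6 · (3,6)X 4/4
Row 4: (4,1)O — no occupied neighbors · (4,5)X 5/5 · (4,6)X 4/4
Row 5: (5,3)X 3/3 · (5,6)X 3/4
Row 6: (6,1)O 0/1 · (6,2)X 2/3 · (6,3)X 3/3 · (6,4)X 2/3 · (6,5)O 0/3 · (6,6)X 1/2
Sum over 21 individuals: 1/3 + 0/3 + 1/2 + 1/2 + 1/3 + 3/4 + 4/5 + 5/6 + 5/5 + 6/6 + 4/4 + 5/5 + 4/4 + 3/3 + 3/4 + 0/1 + 2/3 + 3/3 + 2/3 + 0/3 + 1/2 = 409/30; mean = 409/30 ÷ 21 = 409/630 = 0.649206… → 0.649.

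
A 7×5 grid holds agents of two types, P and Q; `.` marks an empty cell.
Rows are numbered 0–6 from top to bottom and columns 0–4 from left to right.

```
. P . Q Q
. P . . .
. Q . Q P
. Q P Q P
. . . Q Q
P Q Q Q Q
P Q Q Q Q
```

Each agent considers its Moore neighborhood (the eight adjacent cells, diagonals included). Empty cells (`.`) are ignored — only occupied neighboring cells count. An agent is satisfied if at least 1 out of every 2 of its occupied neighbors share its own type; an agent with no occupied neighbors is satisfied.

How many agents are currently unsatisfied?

Row 0: (0,1)P 1/1 ok · (0,3)Q 1/1 ok · (0,4)Q 1/1 ok
Row 1: (1,1)P 1/2 ok
Row 2: (2,1)Q 1/3 unhappy · (2,3)Q 1/4 unhappy · (2,4)P 1/3 unhappy
Row 3: (3,1)Q 1/2 ok · (3,2)P 0/5 unhappy · (3,3)Q 3/6 ok · (3,4)P 1/5 unhappy
Row 4: (4,3)Q 5/7 ok · (4,4)Q 4/5 ok
Row 5: (5,0)P 1/3 unhappy · (5,1)Q 3/5 ok · (5,2)Q 6/6 ok · (5,3)Q 7/7 ok · (5,4)Q 5/5 ok
Row 6: (6,0)P 1/3 unhappy · (6,1)Q 3/5 ok · (6,2)Q 5/5 ok · (6,3)Q 5/5 ok · (6,4)Q 3/3 ok
Unsatisfied: (2,1), (2,3), (2,4), (3,2), (3,4), (5,0), (6,0) — 7 in total.

7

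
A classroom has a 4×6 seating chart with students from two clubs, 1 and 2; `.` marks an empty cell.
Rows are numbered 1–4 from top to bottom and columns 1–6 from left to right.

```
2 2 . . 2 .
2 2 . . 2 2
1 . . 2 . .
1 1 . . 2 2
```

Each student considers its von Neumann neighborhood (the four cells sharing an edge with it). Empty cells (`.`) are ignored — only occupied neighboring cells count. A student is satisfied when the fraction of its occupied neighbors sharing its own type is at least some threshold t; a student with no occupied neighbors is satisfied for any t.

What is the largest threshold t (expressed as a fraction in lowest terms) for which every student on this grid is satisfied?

Row 1: (1,1)2 2/2 · (1,2)2 2/2 · (1,5)2 1/1
Row 2: (2,1)2 2/3 · (2,2)2 2/2 · (2,5)2 2/2 · (2,6)2 1/1
Row 3: (3,1)1 1/2 · (3,4)2 — no occupied neighbors
Row 4: (4,1)1 2/2 · (4,2)1 1/1 · (4,5)2 1/1 · (4,6)2 1/1
The smallest same-type fraction is 1/2 at (3,1), which reduces to 1/2. Any threshold above that leaves this student unsatisfied.

1/2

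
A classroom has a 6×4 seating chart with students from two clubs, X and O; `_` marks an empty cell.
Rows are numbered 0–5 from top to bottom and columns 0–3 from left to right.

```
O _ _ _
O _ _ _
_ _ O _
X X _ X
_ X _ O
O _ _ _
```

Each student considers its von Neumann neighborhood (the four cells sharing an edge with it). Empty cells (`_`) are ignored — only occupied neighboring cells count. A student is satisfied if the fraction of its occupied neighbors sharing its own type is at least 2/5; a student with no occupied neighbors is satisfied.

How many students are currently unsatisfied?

Row 0: (0,0)O 1/1 ✓
Row 1: (1,0)O 1/1 ✓
Row 2: (2,2)O 0/0 ✓
Row 3: (3,0)X 1/1 ✓ · (3,1)X 2/2 ✓ · (3,3)X 0/1 ✗
Row 4: (4,1)X 1/1 ✓ · (4,3)O 0/1 ✗
Row 5: (5,0)O 0/0 ✓
Unsatisfied: (3,3), (4,3) — 2 in total.

2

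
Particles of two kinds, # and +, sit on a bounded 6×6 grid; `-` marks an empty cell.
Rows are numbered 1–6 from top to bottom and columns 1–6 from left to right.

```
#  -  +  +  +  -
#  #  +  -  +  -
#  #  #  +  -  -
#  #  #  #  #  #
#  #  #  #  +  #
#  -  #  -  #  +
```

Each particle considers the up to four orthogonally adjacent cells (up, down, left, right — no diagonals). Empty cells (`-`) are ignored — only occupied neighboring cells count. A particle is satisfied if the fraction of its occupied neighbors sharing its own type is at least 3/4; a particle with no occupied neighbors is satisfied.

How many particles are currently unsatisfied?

10

Row 1: (1,1)# 1/1 ok · (1,3)+ 2/2 ok · (1,4)+ 2/2 ok · (1,5)+ 2/2 ok
Row 2: (2,1)# 3/3 ok · (2,2)# 2/3 unhappy · (2,3)+ 1/3 unhappy · (2,5)+ 1/1 ok
Row 3: (3,1)# 3/3 ok · (3,2)# 4/4 ok · (3,3)# 2/4 unhappy · (3,4)+ 0/2 unhappy
Row 4: (4,1)# 3/3 ok · (4,2)# 4/4 ok · (4,3)# 4/4 ok · (4,4)# 3/4 ok · (4,5)# 2/3 unhappy · (4,6)# 2/2 ok
Row 5: (5,1)# 3/3 ok · (5,2)# 3/3 ok · (5,3)# 4/4 ok · (5,4)# 2/3 unhappy · (5,5)+ 0/4 unhappy · (5,6)# 1/3 unhappy
Row 6: (6,1)# 1/1 ok · (6,3)# 1/1 ok · (6,5)# 0/2 unhappy · (6,6)+ 0/2 unhappy
Unsatisfied: (2,2), (2,3), (3,3), (3,4), (4,5), (5,4), (5,5), (5,6), (6,5), (6,6) — 10 in total.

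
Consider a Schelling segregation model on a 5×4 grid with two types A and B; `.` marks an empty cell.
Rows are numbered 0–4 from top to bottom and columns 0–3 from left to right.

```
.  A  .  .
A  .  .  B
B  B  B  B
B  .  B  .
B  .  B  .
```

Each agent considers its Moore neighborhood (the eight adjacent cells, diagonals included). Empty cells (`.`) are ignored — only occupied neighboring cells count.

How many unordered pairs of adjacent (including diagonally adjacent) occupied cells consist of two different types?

2

Scan each occupied cell's neighbors to the right and below (and the two forward diagonals) so each pair is counted once.
Row 0: A(0,1)–A(1,0)=  → 0/1 unlike.
Row 1: A(1,0)–B(2,0)≠ A(1,0)–B(2,1)≠ B(1,3)–B(2,3)= B(1,3)–B(2,2)=  → 2/4 unlike.
Row 2: B(2,0)–B(2,1)= B(2,0)–B(3,0)= B(2,1)–B(2,2)= B(2,1)–B(3,2)= B(2,1)–B(3,0)= B(2,2)–B(2,3)= B(2,2)–B(3,2)= B(2,3)–B(3,2)=  → 0/8 unlike.
Row 3: B(3,0)–B(4,0)= B(3,2)–B(4,2)=  → 0/2 unlike.
Total adjacent occupied pairs: 15; unlike-type pairs: 2.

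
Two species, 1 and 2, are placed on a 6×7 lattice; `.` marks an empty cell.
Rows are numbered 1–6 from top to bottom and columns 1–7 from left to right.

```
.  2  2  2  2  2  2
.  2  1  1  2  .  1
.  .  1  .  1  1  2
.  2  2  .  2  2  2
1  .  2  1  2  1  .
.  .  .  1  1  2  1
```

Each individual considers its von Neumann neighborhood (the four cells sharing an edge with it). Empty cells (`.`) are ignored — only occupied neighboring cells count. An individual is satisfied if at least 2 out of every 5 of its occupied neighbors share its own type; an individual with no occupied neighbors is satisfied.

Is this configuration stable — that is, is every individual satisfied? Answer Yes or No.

(1,2)2 2/2 ✓
(1,3)2 2/3 ✓
(1,4)2 2/3 ✓
(1,5)2 3/3 ✓
(1,6)2 2/2 ✓
(1,7)2 1/2 ✓
(2,2)2 1/2 ✓
(2,3)1 2/4 ✓
(2,4)1 1/3 ✗
(2,5)2 1/3 ✗
(2,7)1 0/2 ✗
(3,3)1 1/2 ✓
(3,5)1 1/3 ✗
(3,6)1 1/3 ✗
(3,7)2 1/3 ✗
(4,2)2 1/1 ✓
(4,3)2 2/3 ✓
(4,5)2 2/3 ✓
(4,6)2 2/4 ✓
(4,7)2 2/2 ✓
(5,1)1 0/0 ✓
(5,3)2 1/2 ✓
(5,4)1 1/3 ✗
(5,5)2 1/4 ✗
(5,6)1 0/3 ✗
(6,4)1 2/2 ✓
(6,5)1 1/3 ✗
(6,6)2 0/3 ✗
(6,7)1 0/1 ✗
For instance (2,4) has only 1/3 same-type neighbors, below 2/5.

No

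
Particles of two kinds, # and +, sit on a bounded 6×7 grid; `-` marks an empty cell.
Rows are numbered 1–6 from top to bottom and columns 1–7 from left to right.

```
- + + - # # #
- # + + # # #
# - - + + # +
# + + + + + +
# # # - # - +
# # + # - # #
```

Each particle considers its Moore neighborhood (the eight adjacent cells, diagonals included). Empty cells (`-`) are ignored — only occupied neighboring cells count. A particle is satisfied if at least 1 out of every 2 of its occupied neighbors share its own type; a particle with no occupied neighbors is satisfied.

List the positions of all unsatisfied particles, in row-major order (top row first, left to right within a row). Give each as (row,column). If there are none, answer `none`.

Row 1: (1,2)+ 2/3 satisfied · (1,3)+ 3/4 satisfied · (1,5)# 3/4 satisfied · (1,6)# 5/5 satisfied · (1,7)# 3/3 satisfied
Row 2: (2,2)# 1/4 not · (2,3)+ 4/5 satisfied · (2,4)+ 4/6 satisfied · (2,5)# 4/7 satisfied · (2,6)# 6/8 satisfied · (2,7)# 4/5 satisfied
Row 3: (3,1)# 2/3 satisfied · (3,4)+ 6/7 satisfied · (3,5)+ 5/8 satisfied · (3,6)# 3/8 not · (3,7)+ 2/5 not
Row 4: (4,1)# 3/4 satisfied · (4,2)+ 1/6 not · (4,3)+ 3/5 satisfied · (4,4)+ 4/6 satisfied · (4,5)+ 4/6 satisfied · (4,6)+ 5/7 satisfied · (4,7)+ 3/4 satisfied
Row 5: (5,1)# 4/5 satisfied · (5,2)# 5/8 satisfied · (5,3)# 3/7 not · (5,5)# 2/5 not · (5,7)+ 2/4 satisfied
Row 6: (6,1)# 3/3 satisfied · (6,2)# 4/5 satisfied · (6,3)+ 0/4 not · (6,4)# 2/3 satisfied · (6,6)# 2/3 satisfied · (6,7)# 1/2 satisfied

(2,2), (3,6), (3,7), (4,2), (5,3), (5,5), (6,3)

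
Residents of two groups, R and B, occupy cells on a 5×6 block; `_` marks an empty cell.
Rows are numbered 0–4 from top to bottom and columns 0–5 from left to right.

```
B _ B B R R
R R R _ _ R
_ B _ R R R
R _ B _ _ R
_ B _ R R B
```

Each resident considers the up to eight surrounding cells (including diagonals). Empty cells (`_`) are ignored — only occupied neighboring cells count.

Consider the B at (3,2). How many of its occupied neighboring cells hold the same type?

Occupied neighbors of (3,2): (2,1)=B, (2,3)=R, (4,1)=B, (4,3)=R.
Same type (B): 2 of 4.

2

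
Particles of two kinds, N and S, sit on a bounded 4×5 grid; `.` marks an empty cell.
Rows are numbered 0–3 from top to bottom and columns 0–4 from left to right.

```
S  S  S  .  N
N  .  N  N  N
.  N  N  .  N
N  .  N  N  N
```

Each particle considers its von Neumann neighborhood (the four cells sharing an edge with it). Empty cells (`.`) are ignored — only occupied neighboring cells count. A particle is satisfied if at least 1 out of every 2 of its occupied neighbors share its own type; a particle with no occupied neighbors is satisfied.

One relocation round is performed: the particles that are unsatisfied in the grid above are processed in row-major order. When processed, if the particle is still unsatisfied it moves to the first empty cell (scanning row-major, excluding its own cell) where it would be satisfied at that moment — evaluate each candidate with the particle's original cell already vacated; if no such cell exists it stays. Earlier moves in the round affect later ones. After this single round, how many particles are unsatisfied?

1

Initially unsatisfied (in order): (1,0).
  (1,0) → (0,3).
Resulting grid:
S S S N N
. . N N N
. N N . N
N . N N N
Unsatisfied now: (0,2).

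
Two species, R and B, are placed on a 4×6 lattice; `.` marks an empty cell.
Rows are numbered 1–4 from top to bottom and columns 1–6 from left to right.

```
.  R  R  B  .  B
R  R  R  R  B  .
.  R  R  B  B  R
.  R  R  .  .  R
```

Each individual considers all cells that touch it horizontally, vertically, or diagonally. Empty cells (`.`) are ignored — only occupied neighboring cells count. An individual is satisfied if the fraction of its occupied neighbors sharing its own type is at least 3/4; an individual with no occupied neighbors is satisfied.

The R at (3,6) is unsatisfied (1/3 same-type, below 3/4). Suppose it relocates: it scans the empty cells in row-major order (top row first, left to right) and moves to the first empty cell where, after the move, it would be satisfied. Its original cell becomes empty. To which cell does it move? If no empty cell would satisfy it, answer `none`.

Vacating (3,6). Empty cells in order:
  (1,1): 3/3 same-type → satisfied — stop here.

(1,1)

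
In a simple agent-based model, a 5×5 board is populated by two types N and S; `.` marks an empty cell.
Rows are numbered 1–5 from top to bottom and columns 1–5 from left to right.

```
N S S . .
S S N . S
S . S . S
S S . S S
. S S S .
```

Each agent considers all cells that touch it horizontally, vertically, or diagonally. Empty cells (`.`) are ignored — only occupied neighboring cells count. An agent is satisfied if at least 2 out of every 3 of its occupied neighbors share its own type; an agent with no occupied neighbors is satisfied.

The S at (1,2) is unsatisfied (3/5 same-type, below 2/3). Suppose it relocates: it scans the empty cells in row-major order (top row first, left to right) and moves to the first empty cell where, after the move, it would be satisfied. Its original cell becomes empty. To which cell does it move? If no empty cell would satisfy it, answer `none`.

Vacating (1,2). Empty cells in order:
  (1,4): 2/3 same-type → satisfied — stop here.

(1,4)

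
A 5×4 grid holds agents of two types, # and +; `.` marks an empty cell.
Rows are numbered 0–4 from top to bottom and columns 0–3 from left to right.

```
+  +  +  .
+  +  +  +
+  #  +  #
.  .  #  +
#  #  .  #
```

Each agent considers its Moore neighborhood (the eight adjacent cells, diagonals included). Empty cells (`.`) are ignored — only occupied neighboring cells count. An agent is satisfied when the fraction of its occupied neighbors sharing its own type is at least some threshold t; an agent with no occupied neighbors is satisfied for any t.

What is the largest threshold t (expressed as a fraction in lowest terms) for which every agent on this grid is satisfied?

1/6

(0,0)+ 3/3
(0,1)+ 5/5
(0,2)+ 4/4
(1,0)+ 4/5
(1,1)+ 7/8
(1,2)+ 5/7
(1,3)+ 3/4
(2,0)+ 2/3
(2,1)# 1/6
(2,2)+ 4/7
(2,3)# 1/5
(3,2)# 4/6
(3,3)+ 1/4
(4,0)# 1/1
(4,1)# 2/2
(4,3)# 1/2
The smallest same-type fraction is 1/6 at (2,1), which reduces to 1/6. Any threshold above that leaves this agent unsatisfied.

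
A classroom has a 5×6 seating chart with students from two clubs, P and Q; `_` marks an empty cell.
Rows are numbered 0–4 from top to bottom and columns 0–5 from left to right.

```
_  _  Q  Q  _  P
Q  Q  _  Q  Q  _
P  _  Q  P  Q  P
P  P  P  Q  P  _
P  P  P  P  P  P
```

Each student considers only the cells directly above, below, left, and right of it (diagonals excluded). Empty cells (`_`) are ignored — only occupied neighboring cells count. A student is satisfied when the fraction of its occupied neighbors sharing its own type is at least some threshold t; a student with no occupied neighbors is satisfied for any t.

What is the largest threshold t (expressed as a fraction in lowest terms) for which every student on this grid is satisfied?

Row 0: (0,2)Q 1/1 · (0,3)Q 2/2 · (0,5)P — no occupied neighbors
Row 1: (1,0)Q 1/2 · (1,1)Q 1/1 · (1,3)Q 2/3 · (1,4)Q 2/2
Row 2: (2,0)P 1/2 · (2,2)Q 0/2 · (2,3)P 0/4 · (2,4)Q 1/4 · (2,5)P 0/1
Row 3: (3,0)P 3/3 · (3,1)P 3/3 · (3,2)P 2/4 · (3,3)Q 0/4 · (3,4)P 1/3
Row 4: (4,0)P 2/2 · (4,1)P 3/3 · (4,2)P 3/3 · (4,3)P 2/3 · (4,4)P 3/3 · (4,5)P 1/1
The smallest same-type fraction is 0/2 at (2,2), which reduces to 0/1. Any threshold above that leaves this student unsatisfied.

0/1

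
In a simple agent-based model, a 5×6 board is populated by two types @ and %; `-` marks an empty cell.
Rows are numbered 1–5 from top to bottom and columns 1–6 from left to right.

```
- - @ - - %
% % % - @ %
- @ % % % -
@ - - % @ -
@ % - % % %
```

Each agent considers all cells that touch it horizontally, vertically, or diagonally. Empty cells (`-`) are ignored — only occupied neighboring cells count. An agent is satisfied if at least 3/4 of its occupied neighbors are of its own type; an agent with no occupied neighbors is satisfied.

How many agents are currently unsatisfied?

16

(1,3)@ 0/2 not
(1,6)% 1/2 not
(2,1)% 1/2 not
(2,2)% 3/5 not
(2,3)% 3/5 not
(2,5)@ 0/4 not
(2,6)% 2/3 not
(3,2)@ 1/5 not
(3,3)% 4/5 satisfied
(3,4)% 4/6 not
(3,5)% 3/5 not
(4,1)@ 2/3 not
(4,4)% 5/6 satisfied
(4,5)@ 0/6 not
(5,1)@ 1/2 not
(5,2)% 0/2 not
(5,4)% 2/3 not
(5,5)% 3/4 satisfied
(5,6)% 1/2 not
Unsatisfied: (1,3), (1,6), (2,1), (2,2), (2,3), (2,5), (2,6), (3,2), (3,4), (3,5), (4,1), (4,5), (5,1), (5,2), (5,4), (5,6) — 16 in total.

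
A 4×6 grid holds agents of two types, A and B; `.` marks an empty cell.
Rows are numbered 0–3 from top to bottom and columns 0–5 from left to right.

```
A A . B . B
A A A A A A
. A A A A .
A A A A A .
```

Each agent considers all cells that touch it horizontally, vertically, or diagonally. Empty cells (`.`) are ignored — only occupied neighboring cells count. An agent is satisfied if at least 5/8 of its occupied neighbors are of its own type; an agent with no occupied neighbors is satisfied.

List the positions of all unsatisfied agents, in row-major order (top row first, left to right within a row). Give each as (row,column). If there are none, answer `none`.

Row 0: (0,0)A 3/3 ✓ · (0,1)A 4/4 ✓ · (0,3)B 0/3 ✗ · (0,5)B 0/2 ✗
Row 1: (1,0)A 4/4 ✓ · (1,1)A 6/6 ✓ · (1,2)A 6/7 ✓ · (1,3)A 5/6 ✓ · (1,4)A 4/6 ✓ · (1,5)A 2/3 ✓
Row 2: (2,1)A 7/7 ✓ · (2,2)A 8/8 ✓ · (2,3)A 8/8 ✓ · (2,4)A 6/6 ✓
Row 3: (3,0)A 2/2 ✓ · (3,1)A 4/4 ✓ · (3,2)A 5/5 ✓ · (3,3)A 5/5 ✓ · (3,4)A 3/3 ✓

(0,3), (0,5)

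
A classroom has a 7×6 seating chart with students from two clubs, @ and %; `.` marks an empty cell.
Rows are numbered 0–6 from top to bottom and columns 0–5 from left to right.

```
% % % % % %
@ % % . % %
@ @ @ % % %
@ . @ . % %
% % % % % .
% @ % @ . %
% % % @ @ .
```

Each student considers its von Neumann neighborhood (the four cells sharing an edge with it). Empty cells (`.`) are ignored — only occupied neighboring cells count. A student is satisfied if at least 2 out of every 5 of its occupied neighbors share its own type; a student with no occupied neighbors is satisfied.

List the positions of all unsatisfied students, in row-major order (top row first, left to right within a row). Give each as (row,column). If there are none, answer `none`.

(1,0), (5,1), (5,3)

(0,0)% 1/2 satisfied
(0,1)% 3/3 satisfied
(0,2)% 3/3 satisfied
(0,3)% 2/2 satisfied
(0,4)% 3/3 satisfied
(0,5)% 2/2 satisfied
(1,0)@ 1/3 not
(1,1)% 2/4 satisfied
(1,2)% 2/3 satisfied
(1,4)% 3/3 satisfied
(1,5)% 3/3 satisfied
(2,0)@ 3/3 satisfied
(2,1)@ 2/3 satisfied
(2,2)@ 2/4 satisfied
(2,3)% 1/2 satisfied
(2,4)% 4/4 satisfied
(2,5)% 3/3 satisfied
(3,0)@ 1/2 satisfied
(3,2)@ 1/2 satisfied
(3,4)% 3/3 satisfied
(3,5)% 2/2 satisfied
(4,0)% 2/3 satisfied
(4,1)% 2/3 satisfied
(4,2)% 3/4 satisfied
(4,3)% 2/3 satisfied
(4,4)% 2/2 satisfied
(5,0)% 2/3 satisfied
(5,1)@ 0/4 not
(5,2)% 2/4 satisfied
(5,3)@ 1/3 not
(5,5)% 0/0 satisfied
(6,0)% 2/2 satisfied
(6,1)% 2/3 satisfied
(6,2)% 2/3 satisfied
(6,3)@ 2/3 satisfied
(6,4)@ 1/1 satisfied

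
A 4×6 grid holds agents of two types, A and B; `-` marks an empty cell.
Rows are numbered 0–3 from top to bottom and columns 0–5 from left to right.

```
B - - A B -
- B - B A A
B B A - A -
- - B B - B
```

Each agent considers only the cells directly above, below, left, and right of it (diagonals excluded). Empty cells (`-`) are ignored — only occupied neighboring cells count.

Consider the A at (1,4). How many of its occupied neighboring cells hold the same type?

2

Occupied neighbors of (1,4): (0,4)=B, (2,4)=A, (1,3)=B, (1,5)=A.
Same type (A): 2 of 4.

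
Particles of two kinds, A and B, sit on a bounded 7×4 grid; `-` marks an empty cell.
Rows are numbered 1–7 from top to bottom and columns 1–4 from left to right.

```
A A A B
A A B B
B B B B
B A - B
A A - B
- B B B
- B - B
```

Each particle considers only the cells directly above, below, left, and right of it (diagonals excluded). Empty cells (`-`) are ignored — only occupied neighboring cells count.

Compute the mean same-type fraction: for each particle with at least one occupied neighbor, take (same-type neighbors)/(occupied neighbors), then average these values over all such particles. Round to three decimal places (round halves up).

0.746

(1,1)A 2/2
(1,2)A 3/3
(1,3)A 1/3
(1,4)B 1/2
(2,1)A 2/3
(2,2)A 2/4
(2,3)B 2/4
(2,4)B 3/3
(3,1)B 2/3
(3,2)B 2/4
(3,3)B 3/3
(3,4)B 3/3
(4,1)B 1/3
(4,2)A 1/3
(4,4)B 2/2
(5,1)A 1/2
(5,2)A 2/3
(5,4)B 2/2
(6,2)B 2/3
(6,3)B 2/2
(6,4)B 3/3
(7,2)B 1/1
(7,4)B 1/1
Sum over 23 particles: 2/2 + 3/3 + 1/3 + 1/2 + 2/3 + 2/4 + 2/4 + 3/3 + 2/3 + 2/4 + 3/3 + 3/3 + 1/3 + 1/3 + 2/2 + 1/2 + 2/3 + 2/2 + 2/3 + 2/2 + 3/3 + 1/1 + 1/1 = 103/6; mean = 103/6 ÷ 23 = 103/138 = 0.746376… → 0.746.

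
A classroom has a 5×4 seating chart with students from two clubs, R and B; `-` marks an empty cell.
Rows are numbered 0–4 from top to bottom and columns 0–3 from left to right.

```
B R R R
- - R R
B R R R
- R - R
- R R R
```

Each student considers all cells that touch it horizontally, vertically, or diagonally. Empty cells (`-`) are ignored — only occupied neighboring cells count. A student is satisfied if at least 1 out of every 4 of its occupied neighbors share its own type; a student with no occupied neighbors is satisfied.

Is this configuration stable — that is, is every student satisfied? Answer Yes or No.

No

(0,0)B 0/1 ✗
(0,1)R 2/3 ✓
(0,2)R 4/4 ✓
(0,3)R 3/3 ✓
(1,2)R 7/7 ✓
(1,3)R 5/5 ✓
(2,0)B 0/2 ✗
(2,1)R 3/4 ✓
(2,2)R 6/6 ✓
(2,3)R 4/4 ✓
(3,1)R 4/5 ✓
(3,3)R 4/4 ✓
(4,1)R 2/2 ✓
(4,2)R 4/4 ✓
(4,3)R 2/2 ✓
For instance (0,0) has only 0/1 same-type neighbors, below 1/4.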